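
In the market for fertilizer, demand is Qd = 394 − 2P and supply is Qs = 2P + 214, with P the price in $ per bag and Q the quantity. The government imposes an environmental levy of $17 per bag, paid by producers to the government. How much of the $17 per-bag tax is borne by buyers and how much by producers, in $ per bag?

Buyers bear $8.5 per bag; producers bear $8.5 per bag.

Before the tax: set 394 − 2P = 2P + 214 → P* = $45, Q* = 304.
With the tax collected from producers, supply shifts: Qs = 2(P − 17) + 214.
Solving gives Q = 287 with buyers paying $53.5 and producers receiving $36.5 (the $17 wedge).
Burden on buyers: $8.5; on producers: $8.5. (They sum to $17.)
The less price-elastic side of the market bears the larger share of a per-unit tax.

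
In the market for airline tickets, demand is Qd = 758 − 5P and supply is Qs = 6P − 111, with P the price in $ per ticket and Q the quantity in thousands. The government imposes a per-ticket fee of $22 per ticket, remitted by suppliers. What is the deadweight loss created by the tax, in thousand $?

Deadweight loss = $660 thousand.

Without the tax, 758 − 5P = 6P − 111 gives 11P = 869, so P* = $79 and Q* = 363.
With the tax collected from suppliers, supply shifts: Qs = 6(P − 22) − 111.
New equilibrium: consumers pay $91, suppliers receive $69, Q = 303. (Wedge: Pb − Ps = 22.)
Quantity falls by |ΔQ| = |363 − 303| = 60.
DWL = ½ · t · |ΔQ| = ½ · 22 · 60 = $660.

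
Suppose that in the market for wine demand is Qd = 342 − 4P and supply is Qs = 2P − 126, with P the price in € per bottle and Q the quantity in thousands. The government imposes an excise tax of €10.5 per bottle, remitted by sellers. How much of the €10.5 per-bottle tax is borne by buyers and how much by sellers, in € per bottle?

Buyers bear €3.5 per bottle; sellers bear €7 per bottle.

Without the tax, 342 − 4P = 2P − 126 gives 6P = 468, so P* = €78 and Q* = 30.
With the tax collected from sellers, supply shifts: Qs = 2(P − 10.5) − 126.
Solving gives Q = 16 with buyers paying €81.5 and sellers receiving €71 (the €10.5 wedge).
Burden on buyers: €3.5; on sellers: €7. (They sum to €10.5.)
The less price-elastic side of the market bears the larger share of a per-unit tax.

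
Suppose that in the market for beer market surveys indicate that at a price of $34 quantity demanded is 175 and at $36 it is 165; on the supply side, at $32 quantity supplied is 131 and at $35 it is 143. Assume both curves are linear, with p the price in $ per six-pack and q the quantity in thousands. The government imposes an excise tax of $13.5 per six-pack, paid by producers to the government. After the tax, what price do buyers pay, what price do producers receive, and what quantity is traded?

Demand slope: (165 − 175)/(36 − 34) = -5, so qd = 345 − 5p.
Supply slope: (143 − 131)/(35 − 32) = 4, so qs = 4p + 3.
Before the tax: set 345 − 5p = 4p + 3 → p* = $38, q* = 155.
With the tax collected from producers, supply shifts: qs = 4(p − 13.5) + 3.
New equilibrium: buyers pay $44, producers receive $30.5, q = 125. (Wedge: pb − ps = 13.5.)

Buyers pay $44; producers receive $30.5; quantity = 125.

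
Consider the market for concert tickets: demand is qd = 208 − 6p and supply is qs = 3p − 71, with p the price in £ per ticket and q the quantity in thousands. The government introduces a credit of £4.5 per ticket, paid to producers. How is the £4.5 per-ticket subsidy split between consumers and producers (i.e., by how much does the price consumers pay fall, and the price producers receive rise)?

Before the subsidy: set 208 − 6p = 3p − 71 → p* = £31, q* = 22.
With a per-unit subsidy paid to producers, each receives p + 4.5 per unit sold, so supply becomes qs = 3(p + 4.5) − 71.
New equilibrium: consumers pay £29.5, producers receive £34, q = 31. (Wedge: pb − ps = −4.5.)
Gain to consumers: £1.5; to producers: £3. (They sum to £4.5.)

Consumers gain £1.5 per ticket; producers gain £3 per ticket.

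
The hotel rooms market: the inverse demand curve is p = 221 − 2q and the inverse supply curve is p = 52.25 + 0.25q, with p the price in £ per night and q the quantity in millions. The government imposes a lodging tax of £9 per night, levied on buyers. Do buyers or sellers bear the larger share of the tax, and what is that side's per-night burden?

Inverting to q(p) form: qd = 110.5 − 0.5p; qs = 4p − 209.
Before the tax: set 110.5 − 0.5p = 4p − 209 → p* = £71, q* = 75.
With the tax collected from buyers, demand (in seller-price terms) shifts: qd = 110.5 − 0.5(p + 9).
New equilibrium: buyers pay £79, sellers receive £70, q = 71. (Wedge: pb − ps = 9.)
Per-night burden: buyers £8, sellers £1.
Buyers take the larger share because demand is less price-elastic here (demand slope 0.5 vs supply slope 4).
The less price-elastic side of the market bears the larger share of a per-unit tax.

Buyers bear the larger share: £8 per night.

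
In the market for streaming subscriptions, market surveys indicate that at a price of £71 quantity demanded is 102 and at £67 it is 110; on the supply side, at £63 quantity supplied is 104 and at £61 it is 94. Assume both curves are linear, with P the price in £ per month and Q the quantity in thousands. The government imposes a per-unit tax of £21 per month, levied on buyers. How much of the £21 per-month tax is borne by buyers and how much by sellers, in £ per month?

Demand slope: (110 − 102)/(67 − 71) = -2, so Qd = 244 − 2P.
Supply slope: (94 − 104)/(61 − 63) = 5, so Qs = 5P − 211.
Before the tax: set 244 − 2P = 5P − 211 → P* = £65, Q* = 114.
With the tax collected from buyers, demand (in seller-price terms) shifts: Qd = 244 − 2(P + 21).
New equilibrium: buyers pay £80, sellers receive £59, Q = 84. (Wedge: Pb − Ps = 21.)
Burden on buyers: £15; on sellers: £6. (They sum to £21.)

Buyers bear £15 per month; sellers bear £6 per month.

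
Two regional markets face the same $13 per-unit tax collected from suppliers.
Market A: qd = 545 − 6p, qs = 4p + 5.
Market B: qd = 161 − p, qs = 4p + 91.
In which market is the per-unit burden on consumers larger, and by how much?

Market A: pre-tax p* = $54, q* = 221; post-tax q = 189.8; per-unit burden on consumers = $5.2.
Market B: pre-tax p* = $14, q* = 147; post-tax q = 136.6; per-unit burden on consumers = $10.4.
Difference: $5.2 vs $10.4 → market B is larger by $5.2.

Market B, by $5.2.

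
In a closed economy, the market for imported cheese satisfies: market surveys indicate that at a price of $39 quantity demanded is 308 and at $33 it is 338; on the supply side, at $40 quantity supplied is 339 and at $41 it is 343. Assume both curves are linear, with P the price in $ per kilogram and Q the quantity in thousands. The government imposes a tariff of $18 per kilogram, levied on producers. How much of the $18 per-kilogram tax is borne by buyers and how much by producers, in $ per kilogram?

Demand slope: (338 − 308)/(33 − 39) = -5, so Qd = 503 − 5P.
Supply slope: (343 − 339)/(41 − 40) = 4, so Qs = 4P + 179.
Without the tax, 503 − 5P = 4P + 179 gives 9P = 324, so P* = $36 and Q* = 323.
With the tax collected from producers, supply shifts: Qs = 4(P − 18) + 179.
Solving gives Q = 283 with buyers paying $44 and producers receiving $26 (the $18 wedge).
Burden on buyers: $8; on producers: $10. (They sum to $18.)
The less price-elastic side of the market bears the larger share of a per-unit tax.

Buyers bear $8 per kilogram; producers bear $10 per kilogram.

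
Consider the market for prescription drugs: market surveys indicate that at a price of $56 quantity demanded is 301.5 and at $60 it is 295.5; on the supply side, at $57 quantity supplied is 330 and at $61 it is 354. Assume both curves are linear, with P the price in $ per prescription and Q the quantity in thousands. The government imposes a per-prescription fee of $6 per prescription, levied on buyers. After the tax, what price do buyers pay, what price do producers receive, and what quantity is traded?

Buyers pay $57.8; producers receive $51.8; quantity = 298.8.

Demand slope: (295.5 − 301.5)/(60 − 56) = -1.5, so Qd = 385.5 − 1.5P.
Supply slope: (354 − 330)/(61 − 57) = 6, so Qs = 6P − 12.
Without the tax, 385.5 − 1.5P = 6P − 12 gives 7.5P = 397.5, so P* = $53 and Q* = 306.
With the tax collected from buyers, demand (in seller-price terms) shifts: Qd = 385.5 − 1.5(P + 6).
New equilibrium: buyers pay $57.8, producers receive $51.8, Q = 298.8. (Wedge: Pb − Ps = 6.)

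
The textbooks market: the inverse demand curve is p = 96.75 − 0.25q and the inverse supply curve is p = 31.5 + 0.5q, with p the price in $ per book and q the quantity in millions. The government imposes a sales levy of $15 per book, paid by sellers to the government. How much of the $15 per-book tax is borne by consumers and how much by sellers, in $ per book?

Inverting to q(p) form: qd = 387 − 4p; qs = 2p − 63.
Before the tax: set 387 − 4p = 2p − 63 → p* = $75, q* = 87.
With the tax collected from sellers, supply shifts: qs = 2(p − 15) − 63.
New equilibrium: consumers pay $80, sellers receive $65, q = 67. (Wedge: pb − ps = 15.)
Burden on consumers: $5; on sellers: $10. (They sum to $15.)
The less price-elastic side of the market bears the larger share of a per-unit tax.

Consumers bear $5 per book; sellers bear $10 per book.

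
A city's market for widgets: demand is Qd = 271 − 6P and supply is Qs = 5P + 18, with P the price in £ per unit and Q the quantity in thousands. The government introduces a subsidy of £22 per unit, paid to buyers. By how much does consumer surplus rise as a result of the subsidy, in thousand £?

Before the subsidy: set 271 − 6P = 5P + 18 → P* = £23, Q* = 133.
With a per-unit subsidy paid to buyers, each effectively pays P − 22, so demand becomes Qd = 271 − 6(P − 22).
Solving gives Q = 193 with buyers paying £13 and suppliers receiving £35 (the £22 wedge).
ΔCS is the trapezoid between Q = 193 and Q = 133 of height £10: ½ · (133 + 193) · 10 = £1630.

Consumer surplus rises by £1630 thousand.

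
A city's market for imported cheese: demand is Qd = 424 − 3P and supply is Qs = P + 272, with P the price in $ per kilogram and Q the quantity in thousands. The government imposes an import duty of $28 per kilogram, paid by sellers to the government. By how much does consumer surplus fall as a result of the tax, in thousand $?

Before the tax: set 424 − 3P = P + 272 → P* = $38, Q* = 310.
With the tax collected from sellers, supply shifts: Qs = (P − 28) + 272.
Solving gives Q = 289 with consumers paying $45 and sellers receiving $17 (the $28 wedge).
ΔCS is the trapezoid between Q = 289 and Q = 310 of height $7: ½ · (310 + 289) · 7 = $2096.5.

Consumer surplus falls by $2096.5 thousand.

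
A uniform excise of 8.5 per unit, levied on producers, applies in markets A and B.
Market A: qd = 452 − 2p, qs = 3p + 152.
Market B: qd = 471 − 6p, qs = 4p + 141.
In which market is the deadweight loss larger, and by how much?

Market A: pre-tax p* = 60, q* = 332; post-tax q = 321.8; deadweight loss = 43.35.
Market B: pre-tax p* = 33, q* = 273; post-tax q = 252.6; deadweight loss = 86.7.
Difference: 43.35 vs 86.7 → market B is larger by 43.35.

Market B, by 43.35.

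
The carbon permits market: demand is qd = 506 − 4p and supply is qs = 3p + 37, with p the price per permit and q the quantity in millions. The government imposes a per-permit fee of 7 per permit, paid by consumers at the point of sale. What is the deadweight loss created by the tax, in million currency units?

Without the tax, 506 − 4p = 3p + 37 gives 7p = 469, so p* = 67 and q* = 238.
With the tax collected from consumers, demand (in seller-price terms) shifts: qd = 506 − 4(p + 7).
Solving gives q = 226 with consumers paying 70 and suppliers receiving 63 (the 7 wedge).
Quantity falls by |ΔQ| = |238 − 226| = 12.
DWL = ½ · t · |ΔQ| = ½ · 7 · 12 = 42.

Deadweight loss = 42 million.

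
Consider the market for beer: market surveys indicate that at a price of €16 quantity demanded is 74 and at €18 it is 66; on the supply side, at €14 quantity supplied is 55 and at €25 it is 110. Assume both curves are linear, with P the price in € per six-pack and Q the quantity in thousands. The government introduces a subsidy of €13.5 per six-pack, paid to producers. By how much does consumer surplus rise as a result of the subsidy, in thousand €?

Consumer surplus rises by €637.5 thousand.

Demand slope: (66 − 74)/(18 − 16) = -4, so Qd = 138 − 4P.
Supply slope: (110 − 55)/(25 − 14) = 5, so Qs = 5P − 15.
Without the subsidy, 138 − 4P = 5P − 15 gives 9P = 153, so P* = €17 and Q* = 70.
With a per-unit subsidy paid to producers, each receives P + 13.5 per unit sold, so supply becomes Qs = 5(P + 13.5) − 15.
New equilibrium: buyers pay €9.5, producers receive €23, Q = 100. (Wedge: Pb − Ps = −13.5.)
ΔCS is the trapezoid between Q = 100 and Q = 70 of height €7.5: ½ · (70 + 100) · 7.5 = €637.5.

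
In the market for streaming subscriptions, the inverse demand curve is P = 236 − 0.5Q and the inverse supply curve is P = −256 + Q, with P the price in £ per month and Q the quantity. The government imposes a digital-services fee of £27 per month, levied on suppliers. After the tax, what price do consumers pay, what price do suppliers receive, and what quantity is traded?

Inverting to Q(P) form: Qd = 472 − 2P; Qs = P + 256.
Before the tax: set 472 − 2P = P + 256 → P* = £72, Q* = 328.
With the tax collected from suppliers, supply shifts: Qs = (P − 27) + 256.
Solving gives Q = 310 with consumers paying £81 and suppliers receiving £54 (the £27 wedge).

Consumers pay £81; suppliers receive £54; quantity = 310.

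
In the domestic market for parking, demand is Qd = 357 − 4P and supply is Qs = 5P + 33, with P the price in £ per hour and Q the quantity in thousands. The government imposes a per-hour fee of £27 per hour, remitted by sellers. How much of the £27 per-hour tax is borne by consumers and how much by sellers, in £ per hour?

Without the tax, 357 − 4P = 5P + 33 gives 9P = 324, so P* = £36 and Q* = 213.
With the tax collected from sellers, supply shifts: Qs = 5(P − 27) + 33.
Solving gives Q = 153 with consumers paying £51 and sellers receiving £24 (the £27 wedge).
Burden on consumers: £15; on sellers: £12. (They sum to £27.)

Consumers bear £15 per hour; sellers bear £12 per hour.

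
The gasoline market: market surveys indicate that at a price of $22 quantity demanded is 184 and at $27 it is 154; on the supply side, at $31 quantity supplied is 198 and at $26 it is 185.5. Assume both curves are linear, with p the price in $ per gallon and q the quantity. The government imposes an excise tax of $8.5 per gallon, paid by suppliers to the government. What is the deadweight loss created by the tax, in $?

Demand slope: (154 − 184)/(27 − 22) = -6, so qd = 316 − 6p.
Supply slope: (185.5 − 198)/(26 − 31) = 2.5, so qs = 2.5p + 120.5.
Before the tax: set 316 − 6p = 2.5p + 120.5 → p* = $23, q* = 178.
With the tax collected from suppliers, supply shifts: qs = 2.5(p − 8.5) + 120.5.
New equilibrium: buyers pay $25.5, suppliers receive $17, q = 163. (Wedge: pb − ps = 8.5.)
Quantity falls by |ΔQ| = |178 − 163| = 15.
DWL = ½ · t · |ΔQ| = ½ · 8.5 · 15 = $63.75.

Deadweight loss = $63.75.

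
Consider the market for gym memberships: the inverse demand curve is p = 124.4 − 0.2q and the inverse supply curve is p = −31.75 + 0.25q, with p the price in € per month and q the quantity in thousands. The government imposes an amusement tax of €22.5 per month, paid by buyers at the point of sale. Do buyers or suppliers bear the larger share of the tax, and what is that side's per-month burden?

Rewrite in direct form: qd = 622 − 5p and qs = 4p + 127.
Without the tax, 622 − 5p = 4p + 127 gives 9p = 495, so p* = €55 and q* = 347.
With the tax collected from buyers, demand (in seller-price terms) shifts: qd = 622 − 5(p + 22.5).
Solving gives q = 297 with buyers paying €65 and suppliers receiving €42.5 (the €22.5 wedge).
Per-month burden: buyers €10, suppliers €12.5.
Suppliers take the larger share because supply is less price-elastic here (demand slope 5 vs supply slope 4).
The less price-elastic side of the market bears the larger share of a per-unit tax.

Suppliers bear the larger share: €12.5 per month.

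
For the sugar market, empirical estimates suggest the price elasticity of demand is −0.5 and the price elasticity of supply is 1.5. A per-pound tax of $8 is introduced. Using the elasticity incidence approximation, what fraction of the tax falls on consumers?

Incidence ratio: consumers' share ≈ εs / (εs + |εd|) = 1.5 / (1.5 + 0.5) = 0.75.
Supply is the more elastic side, so consumers bear the larger share.

Consumers' share ≈ 0.75.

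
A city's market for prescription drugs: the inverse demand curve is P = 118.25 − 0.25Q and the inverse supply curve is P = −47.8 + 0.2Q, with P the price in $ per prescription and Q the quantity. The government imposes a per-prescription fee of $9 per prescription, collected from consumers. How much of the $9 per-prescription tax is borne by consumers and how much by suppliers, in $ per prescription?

Consumers bear $5 per prescription; suppliers bear $4 per prescription.

Inverting to Q(P) form: Qd = 473 − 4P; Qs = 5P + 239.
Before the tax: set 473 − 4P = 5P + 239 → P* = $26, Q* = 369.
With the tax collected from consumers, demand (in seller-price terms) shifts: Qd = 473 − 4(P + 9).
Solving gives Q = 349 with consumers paying $31 and suppliers receiving $22 (the $9 wedge).
Burden on consumers: $5; on suppliers: $4. (They sum to $9.)
The less price-elastic side of the market bears the larger share of a per-unit tax.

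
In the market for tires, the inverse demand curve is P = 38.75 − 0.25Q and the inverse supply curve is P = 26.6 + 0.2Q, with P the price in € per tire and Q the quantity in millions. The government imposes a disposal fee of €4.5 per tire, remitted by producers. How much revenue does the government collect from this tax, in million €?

Tax revenue = €76.5 million.

Inverting to Q(P) form: Qd = 155 − 4P; Qs = 5P − 133.
Before the tax: set 155 − 4P = 5P − 133 → P* = €32, Q* = 27.
With the tax collected from producers, supply shifts: Qs = 5(P − 4.5) − 133.
New equilibrium: buyers pay €34.5, producers receive €30, Q = 17. (Wedge: Pb − Ps = 4.5.)
Revenue = t · Q = 4.5 · 17 = €76.5.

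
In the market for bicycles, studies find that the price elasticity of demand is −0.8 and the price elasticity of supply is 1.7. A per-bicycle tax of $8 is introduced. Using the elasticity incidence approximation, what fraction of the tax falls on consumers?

Consumers' share ≈ 0.68.

Incidence ratio: consumers' share ≈ εs / (εs + |εd|) = 1.7 / (1.7 + 0.8) = 0.68.
Supply is the more elastic side, so consumers bear the larger share.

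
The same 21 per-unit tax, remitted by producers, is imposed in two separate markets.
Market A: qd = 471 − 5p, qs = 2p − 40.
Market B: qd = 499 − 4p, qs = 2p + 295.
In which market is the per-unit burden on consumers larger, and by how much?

Market B, by 1.

Market A: pre-tax p* = 73, q* = 106; post-tax q = 76; per-unit burden on consumers = 6.
Market B: pre-tax p* = 34, q* = 363; post-tax q = 335; per-unit burden on consumers = 7.
Difference: 6 vs 7 → market B is larger by 1.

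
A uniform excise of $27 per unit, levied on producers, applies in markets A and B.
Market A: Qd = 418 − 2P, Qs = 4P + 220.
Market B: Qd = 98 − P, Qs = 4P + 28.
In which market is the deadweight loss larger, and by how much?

Market A: pre-tax P* = $33, Q* = 352; post-tax Q = 316; deadweight loss = $486.
Market B: pre-tax P* = $14, Q* = 84; post-tax Q = 62.4; deadweight loss = $291.6.
Difference: $486 vs $291.6 → market A is larger by $194.4.

Market A, by $194.4.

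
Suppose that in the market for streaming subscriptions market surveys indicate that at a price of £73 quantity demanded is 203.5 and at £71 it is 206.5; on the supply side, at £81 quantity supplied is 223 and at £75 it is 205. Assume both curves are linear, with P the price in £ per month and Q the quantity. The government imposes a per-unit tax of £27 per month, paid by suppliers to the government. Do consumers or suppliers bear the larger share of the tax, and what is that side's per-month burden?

Consumers bear the larger share: £18 per month.

Demand slope: (206.5 − 203.5)/(71 − 73) = -1.5, so Qd = 313 − 1.5P.
Supply slope: (205 − 223)/(75 − 81) = 3, so Qs = 3P − 20.
Before the tax: set 313 − 1.5P = 3P − 20 → P* = £74, Q* = 202.
With the tax collected from suppliers, supply shifts: Qs = 3(P − 27) − 20.
Solving gives Q = 175 with consumers paying £92 and suppliers receiving £65 (the £27 wedge).
Per-month burden: consumers £18, suppliers £9.
Consumers take the larger share because demand is less price-elastic here (demand slope 1.5 vs supply slope 3).
The less price-elastic side of the market bears the larger share of a per-unit tax.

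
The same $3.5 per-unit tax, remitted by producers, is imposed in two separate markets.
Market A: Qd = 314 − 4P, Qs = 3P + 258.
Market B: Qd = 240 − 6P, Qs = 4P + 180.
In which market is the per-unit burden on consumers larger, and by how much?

Market A: pre-tax P* = $8, Q* = 282; post-tax Q = 276; per-unit burden on consumers = $1.5.
Market B: pre-tax P* = $6, Q* = 204; post-tax Q = 195.6; per-unit burden on consumers = $1.4.
Difference: $1.5 vs $1.4 → market A is larger by $0.1.

Market A, by $0.1.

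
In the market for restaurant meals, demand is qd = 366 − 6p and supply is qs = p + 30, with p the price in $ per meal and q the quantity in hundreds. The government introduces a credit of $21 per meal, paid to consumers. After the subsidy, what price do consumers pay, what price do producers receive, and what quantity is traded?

Consumers pay $45; producers receive $66; quantity = 96.

Before the subsidy: set 366 − 6p = p + 30 → p* = $48, q* = 78.
With a per-unit subsidy paid to consumers, each effectively pays p − 21, so demand becomes qd = 366 − 6(p − 21).
New equilibrium: consumers pay $45, producers receive $66, q = 96. (Wedge: pb − ps = −21.)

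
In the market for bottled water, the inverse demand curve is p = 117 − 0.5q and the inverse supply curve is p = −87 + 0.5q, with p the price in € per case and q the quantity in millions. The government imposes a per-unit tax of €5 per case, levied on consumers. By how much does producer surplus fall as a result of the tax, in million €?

Inverting to q(p) form: qd = 234 − 2p; qs = 2p + 174.
Without the tax, 234 − 2p = 2p + 174 gives 4p = 60, so p* = €15 and q* = 204.
With the tax collected from consumers, demand (in seller-price terms) shifts: qd = 234 − 2(p + 5).
Solving gives q = 199 with consumers paying €17.5 and producers receiving €12.5 (the €5 wedge).
ΔPS is the trapezoid between Q = 199 and Q = 204 of height €2.5: ½ · (204 + 199) · 2.5 = €503.75.

Producer surplus falls by €503.75 million.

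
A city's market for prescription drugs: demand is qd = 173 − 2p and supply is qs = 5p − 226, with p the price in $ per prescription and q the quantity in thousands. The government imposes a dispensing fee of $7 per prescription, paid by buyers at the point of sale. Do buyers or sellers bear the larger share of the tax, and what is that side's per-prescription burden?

Buyers bear the larger share: $5 per prescription.

Before the tax: set 173 − 2p = 5p − 226 → p* = $57, q* = 59.
With the tax collected from buyers, demand (in seller-price terms) shifts: qd = 173 − 2(p + 7).
New equilibrium: buyers pay $62, sellers receive $55, q = 49. (Wedge: pb − ps = 7.)
Per-prescription burden: buyers $5, sellers $2.
Buyers take the larger share because demand is less price-elastic here (demand slope 2 vs supply slope 5).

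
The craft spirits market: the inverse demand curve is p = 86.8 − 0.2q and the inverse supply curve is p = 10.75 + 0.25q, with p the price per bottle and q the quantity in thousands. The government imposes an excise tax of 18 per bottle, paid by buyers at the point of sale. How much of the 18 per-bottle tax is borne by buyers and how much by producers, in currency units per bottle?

Buyers bear 8 per bottle; producers bear 10 per bottle.

Inverting to q(p) form: qd = 434 − 5p; qs = 4p − 43.
Without the tax, 434 − 5p = 4p − 43 gives 9p = 477, so p* = 53 and q* = 169.
With the tax collected from buyers, demand (in seller-price terms) shifts: qd = 434 − 5(p + 18).
Solving gives q = 129 with buyers paying 61 and producers receiving 43 (the 18 wedge).
Burden on buyers: 8; on producers: 10. (They sum to 18.)
The less price-elastic side of the market bears the larger share of a per-unit tax.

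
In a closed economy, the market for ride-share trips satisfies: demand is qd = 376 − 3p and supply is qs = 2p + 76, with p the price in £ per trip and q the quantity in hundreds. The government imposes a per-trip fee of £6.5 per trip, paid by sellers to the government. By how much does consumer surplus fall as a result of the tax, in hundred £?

Consumer surplus falls by £499.46 hundred.

Without the tax, 376 − 3p = 2p + 76 gives 5p = 300, so p* = £60 and q* = 196.
With the tax collected from sellers, supply shifts: qs = 2(p − 6.5) + 76.
Solving gives q = 188.2 with buyers paying £62.6 and sellers receiving £56.1 (the £6.5 wedge).
ΔCS is the trapezoid between Q = 188.2 and Q = 196 of height £2.6: ½ · (196 + 188.2) · 2.6 = £499.46.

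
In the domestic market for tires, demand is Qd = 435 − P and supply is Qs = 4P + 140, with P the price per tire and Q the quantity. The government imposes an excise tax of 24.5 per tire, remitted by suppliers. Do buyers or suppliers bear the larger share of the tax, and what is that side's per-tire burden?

Buyers bear the larger share: 19.6 per tire.

Without the tax, 435 − P = 4P + 140 gives 5P = 295, so P* = 59 and Q* = 376.
With the tax collected from suppliers, supply shifts: Qs = 4(P − 24.5) + 140.
New equilibrium: buyers pay 78.6, suppliers receive 54.1, Q = 356.4. (Wedge: Pb − Ps = 24.5.)
Per-tire burden: buyers 19.6, suppliers 4.9.
Buyers take the larger share because demand is less price-elastic here (demand slope 1 vs supply slope 4).
The less price-elastic side of the market bears the larger share of a per-unit tax.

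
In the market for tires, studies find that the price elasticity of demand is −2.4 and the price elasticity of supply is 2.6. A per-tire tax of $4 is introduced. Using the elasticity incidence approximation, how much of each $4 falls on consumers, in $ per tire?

Consumers bear ≈ $2.08 per tire.

Incidence ratio: consumers' share ≈ εs / (εs + |εd|) = 2.6 / (2.6 + 2.4) = 0.52.
So consumers bear ≈ 0.52 × $4 = $2.08; suppliers bear $1.92.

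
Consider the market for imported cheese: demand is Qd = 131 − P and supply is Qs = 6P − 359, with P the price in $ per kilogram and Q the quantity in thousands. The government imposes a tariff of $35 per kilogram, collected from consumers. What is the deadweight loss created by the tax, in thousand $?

Without the tax, 131 − P = 6P − 359 gives 7P = 490, so P* = $70 and Q* = 61.
With the tax collected from consumers, demand (in seller-price terms) shifts: Qd = 131 − (P + 35).
Solving gives Q = 31 with consumers paying $100 and sellers receiving $65 (the $35 wedge).
Quantity falls by |ΔQ| = |61 − 31| = 30.
DWL = ½ · t · |ΔQ| = ½ · 35 · 30 = $525.

Deadweight loss = $525 thousand.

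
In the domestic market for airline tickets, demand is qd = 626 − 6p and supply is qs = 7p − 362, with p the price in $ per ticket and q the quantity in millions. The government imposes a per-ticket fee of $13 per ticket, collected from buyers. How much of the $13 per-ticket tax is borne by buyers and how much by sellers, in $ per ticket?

Buyers bear $7 per ticket; sellers bear $6 per ticket.

Without the tax, 626 − 6p = 7p − 362 gives 13p = 988, so p* = $76 and q* = 170.
With the tax collected from buyers, demand (in seller-price terms) shifts: qd = 626 − 6(p + 13).
New equilibrium: buyers pay $83, sellers receive $70, q = 128. (Wedge: pb − ps = 13.)
Burden on buyers: $7; on sellers: $6. (They sum to $13.)
The less price-elastic side of the market bears the larger share of a per-unit tax.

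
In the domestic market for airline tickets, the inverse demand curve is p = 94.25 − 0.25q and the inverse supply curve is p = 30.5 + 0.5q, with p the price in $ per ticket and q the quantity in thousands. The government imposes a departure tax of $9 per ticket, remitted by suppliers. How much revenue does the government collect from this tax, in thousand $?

Inverting to q(p) form: qd = 377 − 4p; qs = 2p − 61.
Without the tax, 377 − 4p = 2p − 61 gives 6p = 438, so p* = $73 and q* = 85.
With the tax collected from suppliers, supply shifts: qs = 2(p − 9) − 61.
Solving gives q = 73 with consumers paying $76 and suppliers receiving $67 (the $9 wedge).
Revenue = t · Q = 9 · 73 = $657.

Tax revenue = $657 thousand.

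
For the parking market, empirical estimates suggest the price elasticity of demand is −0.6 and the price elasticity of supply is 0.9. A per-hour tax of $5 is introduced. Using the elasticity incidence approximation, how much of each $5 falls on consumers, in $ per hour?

Consumers bear ≈ $3 per hour.

Incidence ratio: consumers' share ≈ εs / (εs + |εd|) = 0.9 / (0.9 + 0.6) = 0.6.
So consumers bear ≈ 0.6 × $5 = $3; producers bear $2.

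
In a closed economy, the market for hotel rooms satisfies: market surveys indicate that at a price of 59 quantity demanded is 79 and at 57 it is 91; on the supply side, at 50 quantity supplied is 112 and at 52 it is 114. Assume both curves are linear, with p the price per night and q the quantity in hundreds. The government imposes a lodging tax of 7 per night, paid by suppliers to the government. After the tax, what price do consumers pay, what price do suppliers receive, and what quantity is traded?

Demand slope: (91 − 79)/(57 − 59) = -6, so qd = 433 − 6p.
Supply slope: (114 − 112)/(52 − 50) = 1, so qs = p + 62.
Before the tax: set 433 − 6p = p + 62 → p* = 53, q* = 115.
With the tax collected from suppliers, supply shifts: qs = (p − 7) + 62.
New equilibrium: consumers pay 54, suppliers receive 47, q = 109. (Wedge: pb − ps = 7.)
The less price-elastic side of the market bears the larger share of a per-unit tax.

Consumers pay 54; suppliers receive 47; quantity = 109.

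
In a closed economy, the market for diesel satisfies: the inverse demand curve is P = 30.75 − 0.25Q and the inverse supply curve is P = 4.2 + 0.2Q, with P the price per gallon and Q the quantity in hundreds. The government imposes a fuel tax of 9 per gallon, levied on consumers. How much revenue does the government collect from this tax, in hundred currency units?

Tax revenue = 351 hundred.

Inverting to Q(P) form: Qd = 123 − 4P; Qs = 5P − 21.
Before the tax: set 123 − 4P = 5P − 21 → P* = 16, Q* = 59.
With the tax collected from consumers, demand (in seller-price terms) shifts: Qd = 123 − 4(P + 9).
Solving gives Q = 39 with consumers paying 21 and producers receiving 12 (the 9 wedge).
Revenue = t · Q = 9 · 39 = 351.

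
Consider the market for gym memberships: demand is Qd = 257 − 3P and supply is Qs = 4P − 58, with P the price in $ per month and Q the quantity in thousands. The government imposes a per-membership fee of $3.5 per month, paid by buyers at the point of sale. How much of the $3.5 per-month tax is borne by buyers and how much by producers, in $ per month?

Before the tax: set 257 − 3P = 4P − 58 → P* = $45, Q* = 122.
With the tax collected from buyers, demand (in seller-price terms) shifts: Qd = 257 − 3(P + 3.5).
Solving gives Q = 116 with buyers paying $47 and producers receiving $43.5 (the $3.5 wedge).
Burden on buyers: $2; on producers: $1.5. (They sum to $3.5.)
The less price-elastic side of the market bears the larger share of a per-unit tax.

Buyers bear $2 per month; producers bear $1.5 per month.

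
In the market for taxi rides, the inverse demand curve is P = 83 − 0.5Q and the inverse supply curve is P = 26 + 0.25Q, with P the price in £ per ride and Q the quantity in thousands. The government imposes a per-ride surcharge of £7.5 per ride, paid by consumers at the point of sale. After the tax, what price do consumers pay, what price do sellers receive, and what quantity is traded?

Consumers pay £50; sellers receive £42.5; quantity = 66.

Rewrite in direct form: Qd = 166 − 2P and Qs = 4P − 104.
Before the tax: set 166 − 2P = 4P − 104 → P* = £45, Q* = 76.
With the tax collected from consumers, demand (in seller-price terms) shifts: Qd = 166 − 2(P + 7.5).
New equilibrium: consumers pay £50, sellers receive £42.5, Q = 66. (Wedge: Pb − Ps = 7.5.)
The less price-elastic side of the market bears the larger share of a per-unit tax.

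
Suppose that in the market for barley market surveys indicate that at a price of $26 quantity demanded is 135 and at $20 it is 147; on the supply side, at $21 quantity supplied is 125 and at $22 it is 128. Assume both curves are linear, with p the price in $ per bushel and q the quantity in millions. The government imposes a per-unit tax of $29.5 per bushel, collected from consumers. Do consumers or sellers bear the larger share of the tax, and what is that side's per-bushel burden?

Consumers bear the larger share: $17.7 per bushel.

Demand slope: (147 − 135)/(20 − 26) = -2, so qd = 187 − 2p.
Supply slope: (128 − 125)/(22 − 21) = 3, so qs = 3p + 62.
Without the tax, 187 − 2p = 3p + 62 gives 5p = 125, so p* = $25 and q* = 137.
With the tax collected from consumers, demand (in seller-price terms) shifts: qd = 187 − 2(p + 29.5).
Solving gives q = 101.6 with consumers paying $42.7 and sellers receiving $13.2 (the $29.5 wedge).
Per-bushel burden: consumers $17.7, sellers $11.8.
Consumers take the larger share because demand is less price-elastic here (demand slope 2 vs supply slope 3).
The less price-elastic side of the market bears the larger share of a per-unit tax.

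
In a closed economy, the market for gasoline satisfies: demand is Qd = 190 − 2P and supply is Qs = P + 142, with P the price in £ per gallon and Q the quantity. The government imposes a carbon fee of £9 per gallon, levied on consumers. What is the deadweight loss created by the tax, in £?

Deadweight loss = £27.

Before the tax: set 190 − 2P = P + 142 → P* = £16, Q* = 158.
With the tax collected from consumers, demand (in seller-price terms) shifts: Qd = 190 − 2(P + 9).
New equilibrium: consumers pay £19, producers receive £10, Q = 152. (Wedge: Pb − Ps = 9.)
Quantity falls by |ΔQ| = |158 − 152| = 6.
DWL = ½ · t · |ΔQ| = ½ · 9 · 6 = £27.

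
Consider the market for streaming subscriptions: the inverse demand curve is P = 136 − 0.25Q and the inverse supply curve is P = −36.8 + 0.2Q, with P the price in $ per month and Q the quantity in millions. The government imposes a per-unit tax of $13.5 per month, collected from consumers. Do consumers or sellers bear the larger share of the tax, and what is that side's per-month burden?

Consumers bear the larger share: $7.5 per month.

Inverting to Q(P) form: Qd = 544 − 4P; Qs = 5P + 184.
Before the tax: set 544 − 4P = 5P + 184 → P* = $40, Q* = 384.
With the tax collected from consumers, demand (in seller-price terms) shifts: Qd = 544 − 4(P + 13.5).
New equilibrium: consumers pay $47.5, sellers receive $34, Q = 354. (Wedge: Pb − Ps = 13.5.)
Per-month burden: consumers $7.5, sellers $6.
Consumers take the larger share because demand is less price-elastic here (demand slope 4 vs supply slope 5).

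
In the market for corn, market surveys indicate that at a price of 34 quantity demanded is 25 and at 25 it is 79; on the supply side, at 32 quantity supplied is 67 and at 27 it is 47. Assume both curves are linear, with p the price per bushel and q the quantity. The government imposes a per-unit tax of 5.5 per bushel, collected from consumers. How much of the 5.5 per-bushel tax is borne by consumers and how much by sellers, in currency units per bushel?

Consumers bear 2.2 per bushel; sellers bear 3.3 per bushel.

Demand slope: (79 − 25)/(25 − 34) = -6, so qd = 229 − 6p.
Supply slope: (47 − 67)/(27 − 32) = 4, so qs = 4p − 61.
Without the tax, 229 − 6p = 4p − 61 gives 10p = 290, so p* = 29 and q* = 55.
With the tax collected from consumers, demand (in seller-price terms) shifts: qd = 229 − 6(p + 5.5).
Solving gives q = 41.8 with consumers paying 31.2 and sellers receiving 25.7 (the 5.5 wedge).
Burden on consumers: 2.2; on sellers: 3.3. (They sum to 5.5.)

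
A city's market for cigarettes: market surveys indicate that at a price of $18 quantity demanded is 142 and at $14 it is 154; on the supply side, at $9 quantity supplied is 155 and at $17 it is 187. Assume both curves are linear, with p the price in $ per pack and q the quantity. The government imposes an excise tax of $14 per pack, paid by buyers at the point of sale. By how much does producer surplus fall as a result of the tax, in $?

Producer surplus falls by $906.

Demand slope: (154 − 142)/(14 − 18) = -3, so qd = 196 − 3p.
Supply slope: (187 − 155)/(17 − 9) = 4, so qs = 4p + 119.
Before the tax: set 196 − 3p = 4p + 119 → p* = $11, q* = 163.
With the tax collected from buyers, demand (in seller-price terms) shifts: qd = 196 − 3(p + 14).
Solving gives q = 139 with buyers paying $19 and suppliers receiving $5 (the $14 wedge).
ΔPS is the trapezoid between Q = 139 and Q = 163 of height $6: ½ · (163 + 139) · 6 = $906.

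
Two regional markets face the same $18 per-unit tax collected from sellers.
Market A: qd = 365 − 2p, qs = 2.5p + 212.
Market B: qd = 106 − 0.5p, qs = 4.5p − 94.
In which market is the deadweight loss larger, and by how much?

Market A, by $107.1.

Market A: pre-tax p* = $34, q* = 297; post-tax q = 277; deadweight loss = $180.
Market B: pre-tax p* = $40, q* = 86; post-tax q = 77.9; deadweight loss = $72.9.
Difference: $180 vs $72.9 → market A is larger by $107.1.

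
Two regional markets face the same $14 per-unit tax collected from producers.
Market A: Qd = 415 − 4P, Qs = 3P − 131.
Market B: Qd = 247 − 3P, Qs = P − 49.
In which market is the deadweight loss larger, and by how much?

Market A: pre-tax P* = $78, Q* = 103; post-tax Q = 79; deadweight loss = $168.
Market B: pre-tax P* = $74, Q* = 25; post-tax Q = 14.5; deadweight loss = $73.5.
Difference: $168 vs $73.5 → market A is larger by $94.5.

Market A, by $94.5.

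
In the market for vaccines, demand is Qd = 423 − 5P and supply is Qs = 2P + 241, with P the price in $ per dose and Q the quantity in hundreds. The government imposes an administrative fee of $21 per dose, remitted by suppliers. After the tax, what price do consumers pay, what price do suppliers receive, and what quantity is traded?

Consumers pay $32; suppliers receive $11; quantity = 263.

Before the tax: set 423 − 5P = 2P + 241 → P* = $26, Q* = 293.
With the tax collected from suppliers, supply shifts: Qs = 2(P − 21) + 241.
Solving gives Q = 263 with consumers paying $32 and suppliers receiving $11 (the $21 wedge).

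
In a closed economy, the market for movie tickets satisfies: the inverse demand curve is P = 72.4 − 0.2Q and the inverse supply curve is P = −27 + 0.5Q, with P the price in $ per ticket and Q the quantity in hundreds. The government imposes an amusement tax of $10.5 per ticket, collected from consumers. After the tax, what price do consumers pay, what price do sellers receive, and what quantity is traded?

Consumers pay $47; sellers receive $36.5; quantity = 127.

Inverting to Q(P) form: Qd = 362 − 5P; Qs = 2P + 54.
Before the tax: set 362 − 5P = 2P + 54 → P* = $44, Q* = 142.
With the tax collected from consumers, demand (in seller-price terms) shifts: Qd = 362 − 5(P + 10.5).
New equilibrium: consumers pay $47, sellers receive $36.5, Q = 127. (Wedge: Pb − Ps = 10.5.)
The less price-elastic side of the market bears the larger share of a per-unit tax.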